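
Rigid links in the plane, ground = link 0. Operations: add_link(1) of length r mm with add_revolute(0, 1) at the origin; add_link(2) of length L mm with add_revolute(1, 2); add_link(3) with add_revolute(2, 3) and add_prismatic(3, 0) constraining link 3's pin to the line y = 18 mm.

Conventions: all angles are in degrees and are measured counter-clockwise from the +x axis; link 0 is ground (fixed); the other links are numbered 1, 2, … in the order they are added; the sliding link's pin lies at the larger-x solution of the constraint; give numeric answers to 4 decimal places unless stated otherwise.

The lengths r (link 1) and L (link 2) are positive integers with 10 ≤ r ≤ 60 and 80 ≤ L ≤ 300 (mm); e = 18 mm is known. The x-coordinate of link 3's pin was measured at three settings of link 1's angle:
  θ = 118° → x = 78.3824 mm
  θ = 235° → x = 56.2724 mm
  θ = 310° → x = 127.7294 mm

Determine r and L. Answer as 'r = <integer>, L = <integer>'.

constraint per measurement: (x − r cos θ)² + (r sin θ − e)² = L²
subtracting the θ₁ and θ₂ equations cancels the r² and L² terms:
r = (x₁² − x₂²) / (2[(x₁cos θ₁ + e sin θ₁) − (x₂cos θ₂ + e sin θ₂)]) = 56.9999 → r = 57
L² = (x₁ − r cos θ₁)² + (r sin θ₁ − e)² = 12099.9993 → L = 110.0000 → L = 110
check at θ₃=310°: x = 127.7294 (printed 127.7294) ✓

r = 57, L = 110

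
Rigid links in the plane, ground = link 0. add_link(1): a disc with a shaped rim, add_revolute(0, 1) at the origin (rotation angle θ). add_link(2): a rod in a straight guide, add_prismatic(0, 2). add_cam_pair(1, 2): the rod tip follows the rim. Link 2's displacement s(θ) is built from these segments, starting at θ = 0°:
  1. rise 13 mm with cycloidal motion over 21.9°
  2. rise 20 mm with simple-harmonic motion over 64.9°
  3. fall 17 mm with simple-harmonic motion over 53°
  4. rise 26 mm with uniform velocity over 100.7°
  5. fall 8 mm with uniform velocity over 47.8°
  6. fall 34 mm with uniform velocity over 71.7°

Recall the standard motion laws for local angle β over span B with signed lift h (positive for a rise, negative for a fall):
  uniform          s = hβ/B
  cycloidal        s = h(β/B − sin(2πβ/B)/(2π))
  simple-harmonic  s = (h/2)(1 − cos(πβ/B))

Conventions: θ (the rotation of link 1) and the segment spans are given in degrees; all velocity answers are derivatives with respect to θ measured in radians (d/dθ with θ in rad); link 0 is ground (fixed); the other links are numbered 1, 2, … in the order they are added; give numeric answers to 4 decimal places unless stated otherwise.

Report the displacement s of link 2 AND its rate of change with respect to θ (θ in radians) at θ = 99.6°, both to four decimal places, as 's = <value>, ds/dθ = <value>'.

segment 1 (0° to 21.9°, cycloidal, h = 13) is passed completely: s = 0.0000 + (13) = 13.0000
segment 2 (21.9° to 86.8°, simple-harmonic, h = 20) is passed completely: s = 13.0000 + (20) = 33.0000
θ = 99.6° falls in segment 3 (86.8° to 139.8°, simple-harmonic, h = -17): β = 99.6 − 86.8 = 12.8°, B = 53°; Δs = -17/2·(1 − cos(π·0.2415)) = -2.3314; s = 33.0000 − 2.3314 = 30.6686
velocity in seg [86.8°–139.8°] (simple-harmonic), θ in radians: β = 12.8° = 0.2234 rad, B = 53° = 0.9250 rad; ds/dθ = (πh/(2B)) sin(πβ/B) = (π·(-17)/(2·0.9250)) sin(π·0.2415) = -19.861022 mm/rad

s = 30.6686, ds/dθ = -19.8610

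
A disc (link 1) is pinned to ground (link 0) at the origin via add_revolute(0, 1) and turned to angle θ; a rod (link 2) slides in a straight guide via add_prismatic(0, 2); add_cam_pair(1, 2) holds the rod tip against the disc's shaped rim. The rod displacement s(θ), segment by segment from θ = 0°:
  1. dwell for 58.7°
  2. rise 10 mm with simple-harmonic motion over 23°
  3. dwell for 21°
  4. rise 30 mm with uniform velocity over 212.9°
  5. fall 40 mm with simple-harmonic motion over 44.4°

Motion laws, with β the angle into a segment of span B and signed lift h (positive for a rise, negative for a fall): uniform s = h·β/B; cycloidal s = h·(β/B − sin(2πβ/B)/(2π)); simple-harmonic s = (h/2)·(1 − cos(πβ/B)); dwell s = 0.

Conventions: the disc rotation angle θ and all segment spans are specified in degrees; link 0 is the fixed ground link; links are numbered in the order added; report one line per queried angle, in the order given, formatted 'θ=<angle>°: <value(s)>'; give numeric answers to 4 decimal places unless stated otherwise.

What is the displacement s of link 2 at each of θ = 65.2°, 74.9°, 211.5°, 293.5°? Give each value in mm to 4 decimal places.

segment 1 (0° to 58.7°, dwell): s unchanged at 0.0000
θ = 65.2° falls in segment 2 (58.7° to 81.7°, simple-harmonic, h = 10): β = 65.2 − 58.7 = 6.5°, B = 23°; Δs = 10/2·(1 − cos(π·0.2826)) = 1.8446; s = 0.0000 + 1.8446 = 1.8446
θ = 74.9° falls in segment 2 (58.7° to 81.7°, simple-harmonic, h = 10): β = 74.9 − 58.7 = 16.2°, B = 23°; Δs = 10/2·(1 − cos(π·0.7043)) = 7.9939; s = 0.0000 + 7.9939 = 7.9939
segment 2 (58.7° to 81.7°, simple-harmonic, h = 10) is passed completely: s = 0.0000 + (10) = 10.0000
segment 3 (81.7° to 102.7°, dwell): s unchanged at 10.0000
θ = 211.5° falls in segment 4 (102.7° to 315.6°, uniform, h = 30): β = 211.5 − 102.7 = 108.8°, B = 212.9°; Δs = 30·108.8/212.9 = 15.3311; s = 10.0000 + 15.3311 = 25.3311
θ = 293.5° falls in segment 4 (102.7° to 315.6°, uniform, h = 30): β = 293.5 − 102.7 = 190.8°, B = 212.9°; Δs = 30·190.8/212.9 = 26.8859; s = 10.0000 + 26.8859 = 36.8859

θ=65.2°: 1.8446
θ=74.9°: 7.9939
θ=211.5°: 25.3311
θ=293.5°: 36.8859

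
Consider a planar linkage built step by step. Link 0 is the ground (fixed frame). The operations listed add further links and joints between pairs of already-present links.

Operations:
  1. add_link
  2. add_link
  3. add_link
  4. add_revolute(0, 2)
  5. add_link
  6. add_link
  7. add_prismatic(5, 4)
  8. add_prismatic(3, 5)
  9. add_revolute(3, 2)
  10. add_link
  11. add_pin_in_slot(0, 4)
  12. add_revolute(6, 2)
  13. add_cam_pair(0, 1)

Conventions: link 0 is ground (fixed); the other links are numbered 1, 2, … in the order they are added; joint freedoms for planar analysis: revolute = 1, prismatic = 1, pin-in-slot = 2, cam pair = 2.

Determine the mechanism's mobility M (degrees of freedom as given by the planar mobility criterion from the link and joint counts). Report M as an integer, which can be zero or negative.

L=1 J1=0 J2=0
add link → L=2 J1=0 J2=0
add link → L=3 J1=0 J2=0
add link → L=4 J1=0 J2=0
R@0,2 dof=1 J1 → L=4 J1=1 J2=0
add link → L=5 J1=1 J2=0
add link → L=6 J1=1 J2=0
P@5,4 dof=1 J1 → L=6 J1=2 J2=0
P@3,5 dof=1 J1 → L=6 J1=3 J2=0
R@3,2 dof=1 J1 → L=6 J1=4 J2=0
add link → L=7 J1=4 J2=0
PS@0,4 dof=2 J2 → L=7 J1=4 J2=1
R@6,2 dof=1 J1 → L=7 J1=5 J2=1
C@0,1 dof=2 J2 → L=7 J1=5 J2=2
M=3(L−1)−2J1−J2=3·6−2·5−2=6

M = 6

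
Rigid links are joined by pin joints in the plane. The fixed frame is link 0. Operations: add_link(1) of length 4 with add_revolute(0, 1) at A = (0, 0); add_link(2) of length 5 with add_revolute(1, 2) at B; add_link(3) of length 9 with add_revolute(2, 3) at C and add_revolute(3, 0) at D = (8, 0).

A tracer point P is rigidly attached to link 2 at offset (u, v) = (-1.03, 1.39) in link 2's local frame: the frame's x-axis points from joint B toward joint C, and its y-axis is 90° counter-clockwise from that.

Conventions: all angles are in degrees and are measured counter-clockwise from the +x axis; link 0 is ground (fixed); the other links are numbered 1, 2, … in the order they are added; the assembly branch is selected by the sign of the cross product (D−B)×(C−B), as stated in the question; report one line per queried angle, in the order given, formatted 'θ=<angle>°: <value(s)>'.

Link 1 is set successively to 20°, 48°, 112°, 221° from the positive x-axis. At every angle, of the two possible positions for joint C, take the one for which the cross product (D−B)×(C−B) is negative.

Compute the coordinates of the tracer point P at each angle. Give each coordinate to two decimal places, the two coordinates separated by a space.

A=(0,0), D=(8.00,0)
θ=20°: B = A + 4.00·(cos20°, sin20°) = (3.7588, 1.3681)
θ=20°: |BD| = 4.4564
θ=20°: circle(B,5.00) ∩ circle(D,9.00): a=-4.0549, h=2.9254
θ=20°:   candidates: C₊=(0.7978,5.3970) cross=13.037; C₋=(-0.9984,-0.1713) cross=-13.037
θ=20°:   branch - wants cross < 0 → take C=(-0.9984,-0.1713) (cross=-13.037)
θ=20°: ex = (C−B)/|BC| = (-0.9514,-0.3079); ey = (0.3079,-0.9514)
θ=20°: P = B + -1.03·ex + 1.39·ey = (5.1667,0.3627)
θ=48°: B = A + 4.00·(cos48°, sin48°) = (2.6765, 2.9726)
θ=48°: |BD| = 6.0972
θ=48°: circle(B,5.00) ∩ circle(D,9.00): a=-1.5437, h=4.7557
θ=48°:   candidates: C₊=(3.6473,7.8774) cross=28.997; C₋=(-0.9899,-0.4271) cross=-28.997
θ=48°:   branch - wants cross < 0 → take C=(-0.9899,-0.4271) (cross=-28.997)
θ=48°: ex = (C−B)/|BC| = (-0.7333,-0.6799); ey = (0.6799,-0.7333)
θ=48°: P = B + -1.03·ex + 1.39·ey = (4.3769,2.6537)
θ=112°: B = A + 4.00·(cos112°, sin112°) = (-1.4984, 3.7087)
θ=112°: |BD| = 10.1968
θ=112°: circle(B,5.00) ∩ circle(D,9.00): a=2.3524, h=4.4120
θ=112°:   candidates: C₊=(2.2976,6.9630) cross=44.989; C₋=(-0.9118,-1.2567) cross=-44.989
θ=112°:   branch - wants cross < 0 → take C=(-0.9118,-1.2567) (cross=-44.989)
θ=112°: ex = (C−B)/|BC| = (0.1173,-0.9931); ey = (0.9931,0.1173)
θ=112°: P = B + -1.03·ex + 1.39·ey = (-0.2389,4.8947)
θ=221°: B = A + 4.00·(cos221°, sin221°) = (-3.0188, -2.6242)
θ=221°: |BD| = 11.3270
θ=221°: circle(B,5.00) ∩ circle(D,9.00): a=3.1915, h=3.8489
θ=221°:   candidates: C₊=(-0.8058,1.8594) cross=43.597; C₋=(0.9776,-5.6290) cross=-43.597
θ=221°:   branch - wants cross < 0 → take C=(0.9776,-5.6290) (cross=-43.597)
θ=221°: ex = (C−B)/|BC| = (0.7993,-0.6010); ey = (0.6010,0.7993)
θ=221°: P = B + -1.03·ex + 1.39·ey = (-3.0068,-0.8942)

θ=20°: 5.17 0.36
θ=48°: 4.38 2.65
θ=112°: -0.24 4.89
θ=221°: -3.01 -0.89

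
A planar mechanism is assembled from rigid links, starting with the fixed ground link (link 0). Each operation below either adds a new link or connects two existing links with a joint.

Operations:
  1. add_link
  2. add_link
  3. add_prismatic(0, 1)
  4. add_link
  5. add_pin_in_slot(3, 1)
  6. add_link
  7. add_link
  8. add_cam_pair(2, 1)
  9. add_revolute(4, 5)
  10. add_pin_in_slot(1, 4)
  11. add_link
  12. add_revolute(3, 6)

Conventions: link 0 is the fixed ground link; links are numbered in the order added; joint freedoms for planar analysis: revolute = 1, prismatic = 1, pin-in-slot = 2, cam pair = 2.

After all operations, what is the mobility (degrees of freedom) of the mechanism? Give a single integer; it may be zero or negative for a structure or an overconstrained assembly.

ground; <1,0,0>
#1 <2,0,0>
#2 <3,0,0>
P:0↔1 J1 <3,1,0>
#3 <4,1,0>
PS:3↔1 J2 <4,1,1>
#4 <5,1,1>
#5 <6,1,1>
C:2↔1 J2 <6,1,2>
R:4↔5 J1 <6,2,2>
PS:1↔4 J2 <6,2,3>
#6 <7,2,3>
R:3↔6 J1 <7,3,3>
3×6 − 2×3 − 1×3 = 9

M = 9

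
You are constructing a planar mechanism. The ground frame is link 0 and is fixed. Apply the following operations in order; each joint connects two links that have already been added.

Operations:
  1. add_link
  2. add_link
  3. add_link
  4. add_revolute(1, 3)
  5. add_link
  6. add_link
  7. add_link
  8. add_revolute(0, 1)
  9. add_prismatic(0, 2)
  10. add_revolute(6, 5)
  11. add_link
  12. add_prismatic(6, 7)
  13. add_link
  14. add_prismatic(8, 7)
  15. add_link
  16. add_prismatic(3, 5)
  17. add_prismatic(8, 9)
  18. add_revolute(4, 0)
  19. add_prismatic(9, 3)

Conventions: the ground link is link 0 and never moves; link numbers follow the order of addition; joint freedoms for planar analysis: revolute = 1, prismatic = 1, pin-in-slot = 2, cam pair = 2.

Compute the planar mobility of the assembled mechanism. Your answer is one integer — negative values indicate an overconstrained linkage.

link 0 = ground. State L|J1|J2 = 1|0|0
+link1  2|0|0
+link2  3|0|0
+link3  4|0|0
R(1,3) f=1→J1  4|1|0
+link4  5|1|0
+link5  6|1|0
+link6  7|1|0
R(0,1) f=1→J1  7|2|0
P(0,2) f=1→J1  7|3|0
R(6,5) f=1→J1  7|4|0
+link7  8|4|0
P(6,7) f=1→J1  8|5|0
+link8  9|5|0
P(8,7) f=1→J1  9|6|0
+link9  10|6|0
P(3,5) f=1→J1  10|7|0
P(8,9) f=1→J1  10|8|0
R(4,0) f=1→J1  10|9|0
P(9,3) f=1→J1  10|10|0
M = 3(10−1)−2·10−0 = 27−20−0 = 7

M = 7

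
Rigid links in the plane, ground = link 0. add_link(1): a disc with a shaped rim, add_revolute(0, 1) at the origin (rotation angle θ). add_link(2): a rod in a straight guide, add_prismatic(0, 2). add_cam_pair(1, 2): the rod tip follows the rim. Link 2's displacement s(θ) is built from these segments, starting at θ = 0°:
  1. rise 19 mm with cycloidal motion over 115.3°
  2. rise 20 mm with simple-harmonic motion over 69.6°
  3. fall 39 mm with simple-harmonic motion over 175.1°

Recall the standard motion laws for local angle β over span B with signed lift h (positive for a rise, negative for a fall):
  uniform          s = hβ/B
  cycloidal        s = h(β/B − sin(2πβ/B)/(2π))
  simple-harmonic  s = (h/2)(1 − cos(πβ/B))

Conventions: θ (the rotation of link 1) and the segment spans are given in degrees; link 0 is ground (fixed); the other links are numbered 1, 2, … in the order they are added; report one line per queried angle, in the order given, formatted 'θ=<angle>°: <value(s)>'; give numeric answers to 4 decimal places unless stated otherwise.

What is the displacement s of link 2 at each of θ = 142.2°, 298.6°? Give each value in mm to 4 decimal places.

segment 1 (0° to 115.3°, cycloidal, h = 19) is passed completely: s = 0.0000 + (19) = 19.0000
θ = 142.2° falls in segment 2 (115.3° to 184.9°, simple-harmonic, h = 20): β = 142.2 − 115.3 = 26.9°, B = 69.6°; Δs = 20/2·(1 − cos(π·0.3865)) = 6.5092; s = 19.0000 + 6.5092 = 25.5092
segment 2 (115.3° to 184.9°, simple-harmonic, h = 20) is passed completely: s = 19.0000 + (20) = 39.0000
θ = 298.6° falls in segment 3 (184.9° to 360°, simple-harmonic, h = -39): β = 298.6 − 184.9 = 113.7°, B = 175.1°; Δs = -39/2·(1 − cos(π·0.6493)) = -28.3169; s = 39.0000 − 28.3169 = 10.6831

θ=142.2°: 25.5092
θ=298.6°: 10.6831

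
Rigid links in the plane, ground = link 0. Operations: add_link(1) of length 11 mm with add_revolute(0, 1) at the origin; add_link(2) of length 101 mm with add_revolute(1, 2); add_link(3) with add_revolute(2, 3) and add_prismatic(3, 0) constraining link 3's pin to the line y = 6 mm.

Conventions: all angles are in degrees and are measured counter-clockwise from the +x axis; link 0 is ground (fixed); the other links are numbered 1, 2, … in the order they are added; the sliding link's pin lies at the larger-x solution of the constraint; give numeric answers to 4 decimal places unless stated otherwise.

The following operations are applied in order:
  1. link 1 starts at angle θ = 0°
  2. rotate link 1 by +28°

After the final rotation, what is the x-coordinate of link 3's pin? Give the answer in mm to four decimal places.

geometry: r = 11 mm, L = 101 mm, e = 6 mm; θ starts at 0°
rotate link 1 by +28°: θ ← 0° +28° = 28°
crank pin P = (r cos θ, r sin θ) = (9.712424, 5.164187)
h = r sin θ − e = 5.164187 − 6 = -0.835813
x = r cos θ + √(L² − h²) = 9.712424 + 100.996542 = 110.708965

110.7090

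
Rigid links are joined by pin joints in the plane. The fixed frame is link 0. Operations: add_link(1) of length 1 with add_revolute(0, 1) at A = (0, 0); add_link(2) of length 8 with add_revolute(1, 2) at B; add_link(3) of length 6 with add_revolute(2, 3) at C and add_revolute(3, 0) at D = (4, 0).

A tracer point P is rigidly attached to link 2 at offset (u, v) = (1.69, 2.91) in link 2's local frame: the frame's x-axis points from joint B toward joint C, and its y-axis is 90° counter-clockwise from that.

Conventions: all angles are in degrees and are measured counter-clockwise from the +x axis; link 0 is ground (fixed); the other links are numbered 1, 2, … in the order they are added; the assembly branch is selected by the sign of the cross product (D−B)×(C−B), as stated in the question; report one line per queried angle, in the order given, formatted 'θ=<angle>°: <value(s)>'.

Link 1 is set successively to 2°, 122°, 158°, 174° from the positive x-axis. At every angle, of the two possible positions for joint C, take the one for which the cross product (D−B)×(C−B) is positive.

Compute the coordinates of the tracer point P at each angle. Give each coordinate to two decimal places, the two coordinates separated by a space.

A=(0,0), D=(4.00,0)
θ=2°: B = A + 1.00·(cos2°, sin2°) = (0.9994, 0.0349)
θ=2°: |BD| = 3.0008
θ=2°: circle(B,8.00) ∩ circle(D,6.00): a=6.1658, h=5.0973
θ=2°:   candidates: C₊=(7.2241,5.0602) cross=15.296; C₋=(7.1055,-5.1338) cross=-15.296
θ=2°:   branch + wants cross > 0 → take C=(7.2241,5.0602) (cross=15.296)
θ=2°: ex = (C−B)/|BC| = (0.7781,0.6282); ey = (-0.6282,0.7781)
θ=2°: P = B + 1.69·ex + 2.91·ey = (0.4864,3.3607)
θ=122°: B = A + 1.00·(cos122°, sin122°) = (-0.5299, 0.8480)
θ=122°: |BD| = 4.6086
θ=122°: circle(B,8.00) ∩ circle(D,6.00): a=5.3421, h=5.9550
θ=122°:   candidates: C₊=(5.8168,5.7183) cross=27.444; C₋=(3.6252,-5.9883) cross=-27.444
θ=122°:   branch + wants cross > 0 → take C=(5.8168,5.7183) (cross=27.444)
θ=122°: ex = (C−B)/|BC| = (0.7933,0.6088); ey = (-0.6088,0.7933)
θ=122°: P = B + 1.69·ex + 2.91·ey = (-0.9608,4.1855)
θ=158°: B = A + 1.00·(cos158°, sin158°) = (-0.9272, 0.3746)
θ=158°: |BD| = 4.9414
θ=158°: circle(B,8.00) ∩ circle(D,6.00): a=5.3039, h=5.9890
θ=158°:   candidates: C₊=(4.8155,5.9443) cross=29.594; C₋=(3.9074,-5.9993) cross=-29.594
θ=158°:   branch + wants cross > 0 → take C=(4.8155,5.9443) (cross=29.594)
θ=158°: ex = (C−B)/|BC| = (0.7178,0.6962); ey = (-0.6962,0.7178)
θ=158°: P = B + 1.69·ex + 2.91·ey = (-1.7400,3.6401)
θ=174°: B = A + 1.00·(cos174°, sin174°) = (-0.9945, 0.1045)
θ=174°: |BD| = 4.9956
θ=174°: circle(B,8.00) ∩ circle(D,6.00): a=5.3003, h=5.9923
θ=174°:   candidates: C₊=(4.4300,5.9846) cross=29.935; C₋=(4.1792,-5.9973) cross=-29.935
θ=174°:   branch + wants cross > 0 → take C=(4.4300,5.9846) (cross=29.935)
θ=174°: ex = (C−B)/|BC| = (0.6781,0.7350); ey = (-0.7350,0.6781)
θ=174°: P = B + 1.69·ex + 2.91·ey = (-1.9875,3.3198)

θ=2°: 0.49 3.36
θ=122°: -0.96 4.19
θ=158°: -1.74 3.64
θ=174°: -1.99 3.32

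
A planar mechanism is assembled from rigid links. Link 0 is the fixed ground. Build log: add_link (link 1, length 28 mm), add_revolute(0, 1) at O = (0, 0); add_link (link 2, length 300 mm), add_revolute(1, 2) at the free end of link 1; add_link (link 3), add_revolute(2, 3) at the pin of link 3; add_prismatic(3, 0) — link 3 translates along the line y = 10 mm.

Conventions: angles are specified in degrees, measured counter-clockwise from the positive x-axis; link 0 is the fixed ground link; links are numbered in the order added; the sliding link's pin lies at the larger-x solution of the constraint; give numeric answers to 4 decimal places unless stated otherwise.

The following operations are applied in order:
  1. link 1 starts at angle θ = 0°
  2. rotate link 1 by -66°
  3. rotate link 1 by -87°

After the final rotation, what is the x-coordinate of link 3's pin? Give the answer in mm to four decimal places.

geometry: r = 28 mm, L = 300 mm, e = 10 mm; θ starts at 0°
rotate link 1 by -66°: θ ← 0° -66° = -66°
rotate link 1 by -87°: θ ← -66° -87° = -153°
crank pin P = (r cos θ, r sin θ) = (-24.948183, -12.711734)
h = r sin θ − e = -12.711734 − 10 = -22.711734
x = r cos θ + √(L² − h²) = -24.948183 + 299.139060 = 274.190877

274.1909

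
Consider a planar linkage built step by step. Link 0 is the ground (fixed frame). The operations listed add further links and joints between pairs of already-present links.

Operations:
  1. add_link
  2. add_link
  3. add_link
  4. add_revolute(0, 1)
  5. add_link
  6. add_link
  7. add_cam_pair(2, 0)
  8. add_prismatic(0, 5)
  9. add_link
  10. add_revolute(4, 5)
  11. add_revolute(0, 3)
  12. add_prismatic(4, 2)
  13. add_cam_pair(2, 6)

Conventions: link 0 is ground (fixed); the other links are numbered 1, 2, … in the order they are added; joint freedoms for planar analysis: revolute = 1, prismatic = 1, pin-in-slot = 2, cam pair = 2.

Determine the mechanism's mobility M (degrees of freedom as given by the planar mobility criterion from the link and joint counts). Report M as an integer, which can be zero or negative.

ground; <1,0,0>
#1 <2,0,0>
#2 <3,0,0>
#3 <4,0,0>
R:0↔1 J1 <4,1,0>
#4 <5,1,0>
#5 <6,1,0>
C:2↔0 J2 <6,1,1>
P:0↔5 J1 <6,2,1>
#6 <7,2,1>
R:4↔5 J1 <7,3,1>
R:0↔3 J1 <7,4,1>
P:4↔2 J1 <7,5,1>
C:2↔6 J2 <7,5,2>
3×6 − 2×5 − 1×2 = 6

M = 6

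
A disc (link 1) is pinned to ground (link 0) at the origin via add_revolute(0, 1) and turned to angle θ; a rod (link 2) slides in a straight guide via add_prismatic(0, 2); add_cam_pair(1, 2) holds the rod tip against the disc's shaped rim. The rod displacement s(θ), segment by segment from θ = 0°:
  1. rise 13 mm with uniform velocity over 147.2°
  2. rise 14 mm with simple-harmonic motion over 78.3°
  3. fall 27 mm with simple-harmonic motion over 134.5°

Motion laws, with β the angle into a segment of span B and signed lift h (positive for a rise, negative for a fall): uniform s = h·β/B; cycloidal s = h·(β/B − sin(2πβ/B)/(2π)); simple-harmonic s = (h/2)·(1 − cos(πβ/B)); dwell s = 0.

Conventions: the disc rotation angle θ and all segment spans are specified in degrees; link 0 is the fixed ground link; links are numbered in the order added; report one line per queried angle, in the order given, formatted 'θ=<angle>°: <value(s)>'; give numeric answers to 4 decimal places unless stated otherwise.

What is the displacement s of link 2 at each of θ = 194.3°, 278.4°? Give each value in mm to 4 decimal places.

segment 1 (0° to 147.2°, uniform, h = 13) is passed completely: s = 0.0000 + (13) = 13.0000
θ = 194.3° falls in segment 2 (147.2° to 225.5°, simple-harmonic, h = 14): β = 194.3 − 147.2 = 47.1°, B = 78.3°; Δs = 14/2·(1 − cos(π·0.6015)) = 9.1951; s = 13.0000 + 9.1951 = 22.1951
segment 2 (147.2° to 225.5°, simple-harmonic, h = 14) is passed completely: s = 13.0000 + (14) = 27.0000
θ = 278.4° falls in segment 3 (225.5° to 360°, simple-harmonic, h = -27): β = 278.4 − 225.5 = 52.9°, B = 134.5°; Δs = -27/2·(1 − cos(π·0.3933)) = -9.0593; s = 27.0000 − 9.0593 = 17.9407

θ=194.3°: 22.1951
θ=278.4°: 17.9407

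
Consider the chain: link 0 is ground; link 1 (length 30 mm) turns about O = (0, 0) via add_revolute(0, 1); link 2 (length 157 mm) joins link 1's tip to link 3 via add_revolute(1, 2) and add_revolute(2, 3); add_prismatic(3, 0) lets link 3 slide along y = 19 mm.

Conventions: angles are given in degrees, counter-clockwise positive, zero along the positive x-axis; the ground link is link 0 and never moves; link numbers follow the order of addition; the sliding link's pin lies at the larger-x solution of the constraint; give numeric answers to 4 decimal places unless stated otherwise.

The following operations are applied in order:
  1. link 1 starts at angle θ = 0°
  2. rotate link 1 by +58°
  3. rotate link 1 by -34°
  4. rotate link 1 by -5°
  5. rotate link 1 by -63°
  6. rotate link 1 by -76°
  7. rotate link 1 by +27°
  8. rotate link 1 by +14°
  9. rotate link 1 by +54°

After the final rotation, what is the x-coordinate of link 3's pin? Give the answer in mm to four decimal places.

geometry: r = 30 mm, L = 157 mm, e = 19 mm; θ starts at 0°
rotate link 1 by +58°: θ ← 0° +58° = 58°
rotate link 1 by -34°: θ ← 58° -34° = 24°
rotate link 1 by -5°: θ ← 24° -5° = 19°
rotate link 1 by -63°: θ ← 19° -63° = -44°
rotate link 1 by -76°: θ ← -44° -76° = -120°
rotate link 1 by +27°: θ ← -120° +27° = -93°
rotate link 1 by +14°: θ ← -93° +14° = -79°
rotate link 1 by +54°: θ ← -79° +54° = -25°
crank pin P = (r cos θ, r sin θ) = (27.189234, -12.678548)
h = r sin θ − e = -12.678548 − 19 = -31.678548
x = r cos θ + √(L² − h²) = 27.189234 + 153.770835 = 180.960068

180.9601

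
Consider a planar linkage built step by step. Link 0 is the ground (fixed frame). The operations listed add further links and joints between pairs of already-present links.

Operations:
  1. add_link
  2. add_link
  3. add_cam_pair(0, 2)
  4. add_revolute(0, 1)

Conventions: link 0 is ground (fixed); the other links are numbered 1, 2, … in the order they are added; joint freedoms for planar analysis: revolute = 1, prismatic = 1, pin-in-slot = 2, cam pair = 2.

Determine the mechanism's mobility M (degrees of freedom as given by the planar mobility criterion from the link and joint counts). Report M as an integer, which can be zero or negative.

ground; <1,0,0>
#1 <2,0,0>
#2 <3,0,0>
C:0↔2 J2 <3,0,1>
R:0↔1 J1 <3,1,1>
3×2 − 2×1 − 1×1 = 3

M = 3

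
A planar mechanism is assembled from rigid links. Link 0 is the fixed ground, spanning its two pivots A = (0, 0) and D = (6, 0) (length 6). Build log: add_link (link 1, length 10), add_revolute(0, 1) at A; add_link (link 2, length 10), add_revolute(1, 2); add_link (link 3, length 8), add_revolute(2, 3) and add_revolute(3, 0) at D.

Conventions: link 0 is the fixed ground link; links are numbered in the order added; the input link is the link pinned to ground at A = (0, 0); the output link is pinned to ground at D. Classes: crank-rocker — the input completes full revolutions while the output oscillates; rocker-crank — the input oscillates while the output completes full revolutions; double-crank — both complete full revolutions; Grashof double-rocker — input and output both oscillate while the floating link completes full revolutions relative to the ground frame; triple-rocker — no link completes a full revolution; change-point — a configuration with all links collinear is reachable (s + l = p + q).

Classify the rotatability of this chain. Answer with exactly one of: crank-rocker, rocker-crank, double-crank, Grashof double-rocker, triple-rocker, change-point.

lengths: ground=6, input=10, coupler=10, output=8
sorted: s=6 (shortest), l=10 (longest), p+q=18
s + l = 16 vs p + q = 18
s + l < p + q (Grashof) with shortest = ground link → double-crank

double-crank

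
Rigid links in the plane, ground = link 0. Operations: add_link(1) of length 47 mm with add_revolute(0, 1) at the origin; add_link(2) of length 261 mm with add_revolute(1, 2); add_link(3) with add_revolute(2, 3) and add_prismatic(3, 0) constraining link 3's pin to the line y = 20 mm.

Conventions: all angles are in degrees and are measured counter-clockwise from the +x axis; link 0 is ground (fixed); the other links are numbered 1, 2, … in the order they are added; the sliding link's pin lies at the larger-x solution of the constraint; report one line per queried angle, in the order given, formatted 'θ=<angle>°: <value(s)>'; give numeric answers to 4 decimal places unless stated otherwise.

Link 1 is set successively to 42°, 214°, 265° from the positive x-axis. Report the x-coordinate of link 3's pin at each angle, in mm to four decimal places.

geometry: r = 47 mm, L = 261 mm, e = 20 mm
θ=42°: crank pin P = (r cos θ, r sin θ) = (34.927807, 31.449138)
θ=42°: h = r sin θ − e = 31.449138 − 20 = 11.449138
θ=42°: x = r cos θ + √(L² − h²) = 34.927807 + 260.748763 = 295.676569
θ=214°: crank pin P = (r cos θ, r sin θ) = (-38.964766, -26.282066)
θ=214°: h = r sin θ − e = -26.282066 − 20 = -46.282066
θ=214°: x = r cos θ + √(L² − h²) = -38.964766 + 256.863719 = 217.898953
θ=265°: crank pin P = (r cos θ, r sin θ) = (-4.096320, -46.821151)
θ=265°: h = r sin θ − e = -46.821151 − 20 = -66.821151
θ=265°: x = r cos θ + √(L² − h²) = -4.096320 + 252.301276 = 248.204956

θ=42°: 295.6766
θ=214°: 217.8990
θ=265°: 248.2050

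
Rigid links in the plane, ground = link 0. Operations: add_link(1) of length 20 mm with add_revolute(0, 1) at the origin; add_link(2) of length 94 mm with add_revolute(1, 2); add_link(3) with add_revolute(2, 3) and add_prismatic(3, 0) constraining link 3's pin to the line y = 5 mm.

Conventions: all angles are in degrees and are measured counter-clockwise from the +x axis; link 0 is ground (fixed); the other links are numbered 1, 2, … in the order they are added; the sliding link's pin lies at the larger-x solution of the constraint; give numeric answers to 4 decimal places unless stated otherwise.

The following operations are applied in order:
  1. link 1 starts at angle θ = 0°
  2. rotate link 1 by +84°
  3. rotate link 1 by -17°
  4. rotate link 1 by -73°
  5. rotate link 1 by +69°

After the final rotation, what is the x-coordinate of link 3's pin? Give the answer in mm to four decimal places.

geometry: r = 20 mm, L = 94 mm, e = 5 mm; θ starts at 0°
rotate link 1 by +84°: θ ← 0° +84° = 84°
rotate link 1 by -17°: θ ← 84° -17° = 67°
rotate link 1 by -73°: θ ← 67° -73° = -6°
rotate link 1 by +69°: θ ← -6° +69° = 63°
crank pin P = (r cos θ, r sin θ) = (9.079810, 17.820130)
h = r sin θ − e = 17.820130 − 5 = 12.820130
x = r cos θ + √(L² − h²) = 9.079810 + 93.121664 = 102.201474

102.2015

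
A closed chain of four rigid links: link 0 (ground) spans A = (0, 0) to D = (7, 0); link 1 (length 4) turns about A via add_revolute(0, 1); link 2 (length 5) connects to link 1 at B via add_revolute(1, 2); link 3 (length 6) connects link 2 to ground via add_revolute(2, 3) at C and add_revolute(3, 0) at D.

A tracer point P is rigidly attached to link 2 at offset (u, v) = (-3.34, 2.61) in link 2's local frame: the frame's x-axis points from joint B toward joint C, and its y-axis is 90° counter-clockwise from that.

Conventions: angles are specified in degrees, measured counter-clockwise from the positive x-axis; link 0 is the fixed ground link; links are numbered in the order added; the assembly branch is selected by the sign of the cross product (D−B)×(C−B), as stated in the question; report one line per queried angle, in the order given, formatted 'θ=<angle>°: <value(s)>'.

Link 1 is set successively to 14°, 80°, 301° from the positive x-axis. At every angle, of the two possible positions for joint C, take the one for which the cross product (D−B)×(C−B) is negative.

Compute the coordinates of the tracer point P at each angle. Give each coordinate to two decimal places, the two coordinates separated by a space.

A=(0,0), D=(7.00,0)
θ=14°: B = A + 4.00·(cos14°, sin14°) = (3.8812, 0.9677)
θ=14°: |BD| = 3.2655
θ=14°: circle(B,5.00) ∩ circle(D,6.00): a=-0.0515, h=4.9997
θ=14°:   candidates: C₊=(5.3136,5.7581) cross=16.327; C₋=(2.3504,-3.7922) cross=-16.327
θ=14°:   branch - wants cross < 0 → take C=(2.3504,-3.7922) (cross=-16.327)
θ=14°: ex = (C−B)/|BC| = (-0.3062,-0.9520); ey = (0.9520,-0.3062)
θ=14°: P = B + -3.34·ex + 2.61·ey = (7.3884,3.3482)
θ=80°: B = A + 4.00·(cos80°, sin80°) = (0.6946, 3.9392)
θ=80°: |BD| = 7.4348
θ=80°: circle(B,5.00) ∩ circle(D,6.00): a=2.9776, h=4.0167
θ=80°:   candidates: C₊=(5.3481,5.7681) cross=29.863; C₋=(1.0917,-1.0450) cross=-29.863
θ=80°:   branch - wants cross < 0 → take C=(1.0917,-1.0450) (cross=-29.863)
θ=80°: ex = (C−B)/|BC| = (0.0794,-0.9968); ey = (0.9968,0.0794)
θ=80°: P = B + -3.34·ex + 2.61·ey = (3.0311,7.4760)
θ=301°: B = A + 4.00·(cos301°, sin301°) = (2.0602, -3.4287)
θ=301°: |BD| = 6.0131
θ=301°: circle(B,5.00) ∩ circle(D,6.00): a=2.0919, h=4.5414
θ=301°:   candidates: C₊=(1.1892,1.4949) cross=27.308; C₋=(6.3681,-5.9666) cross=-27.308
θ=301°:   branch - wants cross < 0 → take C=(6.3681,-5.9666) (cross=-27.308)
θ=301°: ex = (C−B)/|BC| = (0.8616,-0.5076); ey = (0.5076,0.8616)
θ=301°: P = B + -3.34·ex + 2.61·ey = (0.5072,0.5155)

θ=14°: 7.39 3.35
θ=80°: 3.03 7.48
θ=301°: 0.51 0.52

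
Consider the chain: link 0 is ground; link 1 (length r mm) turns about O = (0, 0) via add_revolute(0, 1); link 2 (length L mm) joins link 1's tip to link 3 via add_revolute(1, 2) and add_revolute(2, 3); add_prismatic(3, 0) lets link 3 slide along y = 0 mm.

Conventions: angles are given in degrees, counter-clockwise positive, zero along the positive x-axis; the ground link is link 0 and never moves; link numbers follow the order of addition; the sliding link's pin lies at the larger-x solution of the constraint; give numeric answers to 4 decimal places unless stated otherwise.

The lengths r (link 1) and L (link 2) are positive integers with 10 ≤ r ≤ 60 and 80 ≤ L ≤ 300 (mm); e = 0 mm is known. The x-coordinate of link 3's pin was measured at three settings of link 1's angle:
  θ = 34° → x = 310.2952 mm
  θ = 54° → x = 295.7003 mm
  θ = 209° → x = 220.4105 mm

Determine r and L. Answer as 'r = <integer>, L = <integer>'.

constraint per measurement: (x − r cos θ)² + (r sin θ − e)² = L²
subtracting the θ₁ and θ₂ equations cancels the r² and L² terms:
r = (x₁² − x₂²) / (2[(x₁cos θ₁ + e sin θ₁) − (x₂cos θ₂ + e sin θ₂)]) = 53.0000 → r = 53
L² = (x₁ − r cos θ₁)² + (r sin θ₁ − e)² = 71823.9949 → L = 268.0000 → L = 268
check at θ₃=209°: x = 220.4105 (printed 220.4105) ✓

r = 53, L = 268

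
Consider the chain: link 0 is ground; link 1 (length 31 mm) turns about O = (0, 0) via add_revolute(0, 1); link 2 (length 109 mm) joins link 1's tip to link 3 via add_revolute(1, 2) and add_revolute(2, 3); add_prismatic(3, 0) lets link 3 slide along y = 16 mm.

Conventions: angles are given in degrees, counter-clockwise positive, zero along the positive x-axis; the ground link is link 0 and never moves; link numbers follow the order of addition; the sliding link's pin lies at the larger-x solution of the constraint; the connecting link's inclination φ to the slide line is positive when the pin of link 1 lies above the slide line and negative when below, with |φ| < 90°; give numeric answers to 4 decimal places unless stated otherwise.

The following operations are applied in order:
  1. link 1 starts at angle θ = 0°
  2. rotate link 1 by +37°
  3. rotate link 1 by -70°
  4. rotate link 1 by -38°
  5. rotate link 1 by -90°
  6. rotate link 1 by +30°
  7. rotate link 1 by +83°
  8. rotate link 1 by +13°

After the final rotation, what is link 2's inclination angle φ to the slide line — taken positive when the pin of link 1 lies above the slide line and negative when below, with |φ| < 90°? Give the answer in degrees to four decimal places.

geometry: r = 31 mm, L = 109 mm, e = 16 mm; θ starts at 0°
rotate link 1 by +37°: θ ← 0° +37° = 37°
rotate link 1 by -70°: θ ← 37° -70° = -33°
rotate link 1 by -38°: θ ← -33° -38° = -71°
rotate link 1 by -90°: θ ← -71° -90° = -161°
rotate link 1 by +30°: θ ← -161° +30° = -131°
rotate link 1 by +83°: θ ← -131° +83° = -48°
rotate link 1 by +13°: θ ← -48° +13° = -35°
h = r sin θ − e = -17.780870 − 16 = -33.780870
sin φ = h / L = -33.780870 / 109 = -0.30991623
φ = arcsin(-0.30991623) = -18.054182°

-18.0542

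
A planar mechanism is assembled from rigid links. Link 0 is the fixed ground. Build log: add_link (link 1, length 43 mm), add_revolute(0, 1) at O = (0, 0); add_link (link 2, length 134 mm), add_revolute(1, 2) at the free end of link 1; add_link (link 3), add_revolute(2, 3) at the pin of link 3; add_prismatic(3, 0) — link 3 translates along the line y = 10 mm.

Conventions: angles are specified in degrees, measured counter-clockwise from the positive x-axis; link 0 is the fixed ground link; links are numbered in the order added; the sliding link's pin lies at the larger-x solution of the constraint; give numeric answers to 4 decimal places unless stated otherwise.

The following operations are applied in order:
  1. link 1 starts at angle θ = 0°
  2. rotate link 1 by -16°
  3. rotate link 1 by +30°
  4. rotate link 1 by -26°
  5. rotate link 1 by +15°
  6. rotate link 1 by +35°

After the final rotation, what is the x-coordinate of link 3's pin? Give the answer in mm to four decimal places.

geometry: r = 43 mm, L = 134 mm, e = 10 mm; θ starts at 0°
rotate link 1 by -16°: θ ← 0° -16° = -16°
rotate link 1 by +30°: θ ← -16° +30° = 14°
rotate link 1 by -26°: θ ← 14° -26° = -12°
rotate link 1 by +15°: θ ← -12° +15° = 3°
rotate link 1 by +35°: θ ← 3° +35° = 38°
crank pin P = (r cos θ, r sin θ) = (33.884462, 26.473443)
h = r sin θ − e = 26.473443 − 10 = 16.473443
x = r cos θ + √(L² − h²) = 33.884462 + 132.983554 = 166.868017

166.8680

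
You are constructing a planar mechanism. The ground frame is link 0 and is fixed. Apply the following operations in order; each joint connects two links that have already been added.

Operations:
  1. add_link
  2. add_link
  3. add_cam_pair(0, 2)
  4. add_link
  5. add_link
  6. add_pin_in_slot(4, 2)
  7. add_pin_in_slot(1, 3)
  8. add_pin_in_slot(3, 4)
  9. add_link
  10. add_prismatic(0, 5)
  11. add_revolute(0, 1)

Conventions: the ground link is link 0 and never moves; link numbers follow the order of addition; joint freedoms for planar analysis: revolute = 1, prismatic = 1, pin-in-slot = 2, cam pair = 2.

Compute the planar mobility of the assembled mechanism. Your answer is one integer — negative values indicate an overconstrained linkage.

ground; <1,0,0>
#1 <2,0,0>
#2 <3,0,0>
C:0↔2 J2 <3,0,1>
#3 <4,0,1>
#4 <5,0,1>
PS:4↔2 J2 <5,0,2>
PS:1↔3 J2 <5,0,3>
PS:3↔4 J2 <5,0,4>
#5 <6,0,4>
P:0↔5 J1 <6,1,4>
R:0↔1 J1 <6,2,4>
3×5 − 2×2 − 1×4 = 7

M = 7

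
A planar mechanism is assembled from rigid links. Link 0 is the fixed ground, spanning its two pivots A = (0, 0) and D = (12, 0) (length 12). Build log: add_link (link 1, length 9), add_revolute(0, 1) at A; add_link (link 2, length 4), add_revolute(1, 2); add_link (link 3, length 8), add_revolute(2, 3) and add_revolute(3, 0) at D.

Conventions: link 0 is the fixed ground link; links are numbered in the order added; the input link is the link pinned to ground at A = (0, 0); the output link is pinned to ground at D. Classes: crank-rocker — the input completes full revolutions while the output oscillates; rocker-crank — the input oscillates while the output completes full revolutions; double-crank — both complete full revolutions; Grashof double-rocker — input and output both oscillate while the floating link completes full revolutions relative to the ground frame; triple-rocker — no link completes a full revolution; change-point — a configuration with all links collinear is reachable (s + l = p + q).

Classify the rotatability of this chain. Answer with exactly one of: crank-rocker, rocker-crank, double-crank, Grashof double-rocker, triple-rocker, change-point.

lengths: ground=12, input=9, coupler=4, output=8
sorted: s=4 (shortest), l=12 (longest), p+q=17
s + l = 16 vs p + q = 17
s + l < p + q (Grashof) with shortest = coupler link → Grashof double-rocker

Grashof double-rocker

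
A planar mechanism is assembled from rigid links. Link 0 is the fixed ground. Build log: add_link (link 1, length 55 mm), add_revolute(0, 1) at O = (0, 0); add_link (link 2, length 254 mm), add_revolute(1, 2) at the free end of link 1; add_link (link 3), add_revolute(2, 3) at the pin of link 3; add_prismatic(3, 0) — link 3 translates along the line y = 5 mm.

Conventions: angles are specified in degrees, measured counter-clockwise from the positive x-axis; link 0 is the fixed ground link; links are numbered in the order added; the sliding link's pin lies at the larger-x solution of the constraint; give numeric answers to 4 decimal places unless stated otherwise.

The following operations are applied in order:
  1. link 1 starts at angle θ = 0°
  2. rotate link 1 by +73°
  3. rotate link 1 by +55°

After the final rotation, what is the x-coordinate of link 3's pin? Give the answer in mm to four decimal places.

geometry: r = 55 mm, L = 254 mm, e = 5 mm; θ starts at 0°
rotate link 1 by +73°: θ ← 0° +73° = 73°
rotate link 1 by +55°: θ ← 73° +55° = 128°
crank pin P = (r cos θ, r sin θ) = (-33.861381, 43.340591)
h = r sin θ − e = 43.340591 − 5 = 38.340591
x = r cos θ + √(L² − h²) = -33.861381 + 251.089624 = 217.228242

217.2282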